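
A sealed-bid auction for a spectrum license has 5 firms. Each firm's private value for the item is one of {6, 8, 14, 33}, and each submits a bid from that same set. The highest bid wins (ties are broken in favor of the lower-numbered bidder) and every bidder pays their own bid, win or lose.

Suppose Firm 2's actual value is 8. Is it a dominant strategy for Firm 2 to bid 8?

No

Consider the case where Firm 1 bids 6, Firm 3 bids 6, Firm 4 bids 6 and Firm 5 bids 14.
Truthful bid 8: loses but pays 8, utility -8.
Bid 6 instead: loses but pays 6, utility -6.
Since -6 > -8, bidding 6 is strictly better here, so truthful bidding is not dominant.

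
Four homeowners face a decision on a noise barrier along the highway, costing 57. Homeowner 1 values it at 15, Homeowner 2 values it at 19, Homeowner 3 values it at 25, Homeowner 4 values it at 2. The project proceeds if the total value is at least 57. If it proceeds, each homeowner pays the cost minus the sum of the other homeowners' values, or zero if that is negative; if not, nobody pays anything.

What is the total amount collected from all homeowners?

Total value 61 ≥ cost 57, so it is built.
Homeowner 1: others sum to 46; max(0, 57 - 46) = 11.
Homeowner 2: others sum to 42; max(0, 57 - 42) = 15.
Homeowner 3: others sum to 36; max(0, 57 - 36) = 21.
Homeowner 4: others sum to 59; max(0, 57 - 59) = 0.
Total collected = 11 + 15 + 21 + 0 = 47.

47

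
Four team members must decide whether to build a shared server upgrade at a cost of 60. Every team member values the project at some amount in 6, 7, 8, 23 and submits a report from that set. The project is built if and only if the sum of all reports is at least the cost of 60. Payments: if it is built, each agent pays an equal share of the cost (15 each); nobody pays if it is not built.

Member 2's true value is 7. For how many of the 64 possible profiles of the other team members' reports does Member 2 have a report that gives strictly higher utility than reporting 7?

Others report (7, 23, 23): truth gives -8; report 6 gives 0 > -8. Violating.
Others report (23, 7, 23): truth gives -8; report 6 gives 0 > -8. Violating.
Others report (23, 23, 7): truth gives -8; report 6 gives 0 > -8. Violating.
Others report (6, 6, 6): truth gives 0; no alternative beats it.
Others report (6, 6, 7): truth gives 0; no alternative beats it.
(Checking all 64 profiles: 3 have a profitable deviation, 61 do not.)

3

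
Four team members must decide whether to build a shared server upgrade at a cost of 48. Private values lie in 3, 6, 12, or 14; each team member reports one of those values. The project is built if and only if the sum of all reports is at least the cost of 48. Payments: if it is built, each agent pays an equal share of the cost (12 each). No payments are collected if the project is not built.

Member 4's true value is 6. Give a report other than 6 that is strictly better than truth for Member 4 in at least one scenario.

Suppose Member 1 reports 14, Member 2 reports 14 and Member 3 reports 14.
Report 6: project built, pays 12, utility 6 - 12 = -6.
Report 3: project not built, utility 0.
So reporting 3 beats truth here (0 > -6).

3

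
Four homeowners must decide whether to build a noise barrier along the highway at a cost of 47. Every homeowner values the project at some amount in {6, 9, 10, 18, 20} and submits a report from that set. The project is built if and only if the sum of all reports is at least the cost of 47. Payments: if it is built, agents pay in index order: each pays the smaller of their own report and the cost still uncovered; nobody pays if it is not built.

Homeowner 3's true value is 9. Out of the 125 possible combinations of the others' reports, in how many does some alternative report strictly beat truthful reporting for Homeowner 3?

Others report (6, 18, 18): truth gives 0; report 6 gives 3 > 0. Violating.
Others report (6, 18, 20): truth gives 0; report 6 gives 3 > 0. Violating.
Others report (6, 20, 18): truth gives 0; report 6 gives 3 > 0. Violating.
Others report (6, 20, 20): truth gives 0; report 6 gives 3 > 0. Violating.
Others report (6, 6, 6): truth gives 0; no alternative beats it.
Others report (6, 6, 9): truth gives 0; no alternative beats it.
(Checking all 125 profiles: 44 have a profitable deviation, 81 do not.)

44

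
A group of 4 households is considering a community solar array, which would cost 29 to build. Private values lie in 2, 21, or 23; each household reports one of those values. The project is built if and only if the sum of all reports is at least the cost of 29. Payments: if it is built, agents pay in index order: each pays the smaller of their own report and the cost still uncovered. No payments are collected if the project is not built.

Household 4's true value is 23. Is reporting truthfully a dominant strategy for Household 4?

Check each profile of the others' reports and compare truth against every alternative report.
Others report (2, 21, 21): truth gives 23, best alternative gives 23.
Others report (2, 21, 23): truth gives 23, best alternative gives 23.
Others report (2, 23, 21): truth gives 23, best alternative gives 23.
Others report (2, 23, 23): truth gives 23, best alternative gives 23.
Others report (21, 2, 21): truth gives 23, best alternative gives 23.
Others report (21, 2, 23): truth gives 23, best alternative gives 23.
(Remaining 21 profiles checked similarly; truth is weakly best in each.)
In every case the truthful report is at least as good as any alternative, so it is a dominant strategy.

Yes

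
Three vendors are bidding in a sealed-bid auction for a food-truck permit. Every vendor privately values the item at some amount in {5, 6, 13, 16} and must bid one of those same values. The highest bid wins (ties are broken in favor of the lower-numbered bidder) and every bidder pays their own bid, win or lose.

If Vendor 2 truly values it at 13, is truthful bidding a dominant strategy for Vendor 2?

No

Consider the case where Vendor 1 bids 5 and Vendor 3 bids 5.
Truthful bid 13: wins, pays 13, utility 13 - 13 = 0.
Bid 6 instead: wins, pays 6, utility 13 - 6 = 7.
Since 7 > 0, bidding 6 is strictly better here, so truthful bidding is not dominant.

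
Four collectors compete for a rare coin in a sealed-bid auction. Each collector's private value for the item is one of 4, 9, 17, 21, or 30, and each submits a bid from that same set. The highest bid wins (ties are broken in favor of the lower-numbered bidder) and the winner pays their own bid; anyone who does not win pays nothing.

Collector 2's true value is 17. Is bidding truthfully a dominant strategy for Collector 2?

Consider the case where Collector 1 bids 4, Collector 3 bids 4 and Collector 4 bids 4.
Truthful bid 17: wins, pays 17, utility 17 - 17 = 0.
Bid 9 instead: wins, pays 9, utility 17 - 9 = 8.
Since 8 > 0, bidding 9 is strictly better here, so truthful bidding is not dominant.

No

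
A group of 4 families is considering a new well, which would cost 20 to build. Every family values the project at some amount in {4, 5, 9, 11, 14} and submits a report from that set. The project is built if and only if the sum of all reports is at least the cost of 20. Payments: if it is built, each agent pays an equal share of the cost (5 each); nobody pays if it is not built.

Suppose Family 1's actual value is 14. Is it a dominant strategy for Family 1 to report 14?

Yes

Check each profile of the others' reports and compare truth against every alternative report.
Others report (4, 4, 4): truth gives 9, best alternative gives 9.
Others report (4, 4, 5): truth gives 9, best alternative gives 9.
Others report (4, 4, 9): truth gives 9, best alternative gives 9.
Others report (4, 4, 11): truth gives 9, best alternative gives 9.
Others report (4, 4, 14): truth gives 9, best alternative gives 9.
Others report (4, 5, 4): truth gives 9, best alternative gives 9.
(Remaining 119 profiles checked similarly; truth is weakly best in each.)
In every case the truthful report is at least as good as any alternative, so it is a dominant strategy.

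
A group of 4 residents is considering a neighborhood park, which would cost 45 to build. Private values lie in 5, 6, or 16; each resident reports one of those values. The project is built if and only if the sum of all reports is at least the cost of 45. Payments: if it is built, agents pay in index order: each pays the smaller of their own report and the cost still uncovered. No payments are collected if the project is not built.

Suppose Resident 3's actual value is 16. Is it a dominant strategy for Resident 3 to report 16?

No

Consider the case where Resident 1 reports 16, Resident 2 reports 16 and Resident 4 reports 16.
Truthful report 16: project built, pays 13, utility 16 - 13 = 3.
Report 5 instead: project built, pays 5, utility 16 - 5 = 11.
Since 11 > 3, reporting 5 is strictly better here, so truthful reporting is not dominant.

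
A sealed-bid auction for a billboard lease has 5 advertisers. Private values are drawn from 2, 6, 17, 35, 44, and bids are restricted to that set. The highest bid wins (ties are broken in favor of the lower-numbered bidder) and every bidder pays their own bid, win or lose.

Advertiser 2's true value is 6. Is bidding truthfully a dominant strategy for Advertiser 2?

No

Consider the case where Advertiser 1 bids 2, Advertiser 3 bids 2, Advertiser 4 bids 2 and Advertiser 5 bids 17.
Truthful bid 6: loses but pays 6, utility -6.
Bid 2 instead: loses but pays 2, utility -2.
Since -2 > -6, bidding 2 is strictly better here, so truthful bidding is not dominant.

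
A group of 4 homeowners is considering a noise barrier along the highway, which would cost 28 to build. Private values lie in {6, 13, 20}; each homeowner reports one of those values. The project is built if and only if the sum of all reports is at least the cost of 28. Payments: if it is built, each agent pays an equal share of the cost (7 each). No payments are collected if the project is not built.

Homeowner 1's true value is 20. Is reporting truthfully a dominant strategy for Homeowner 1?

Check each profile of the others' reports and compare truth against every alternative report.
Others report (6, 6, 6): truth gives 13, best alternative gives 13.
Others report (6, 6, 13): truth gives 13, best alternative gives 13.
Others report (6, 6, 20): truth gives 13, best alternative gives 13.
Others report (6, 13, 6): truth gives 13, best alternative gives 13.
Others report (6, 13, 13): truth gives 13, best alternative gives 13.
Others report (6, 13, 20): truth gives 13, best alternative gives 13.
(Remaining 21 profiles checked similarly; truth is weakly best in each.)
In every case the truthful report is at least as good as any alternative, so it is a dominant strategy.

Yes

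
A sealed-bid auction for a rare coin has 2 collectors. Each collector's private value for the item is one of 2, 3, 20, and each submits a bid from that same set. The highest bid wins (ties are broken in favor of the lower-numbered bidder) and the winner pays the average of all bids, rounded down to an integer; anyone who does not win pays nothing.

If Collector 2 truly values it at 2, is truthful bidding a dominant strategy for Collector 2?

Check each profile of the others' bids and compare truth against every alternative bid.
Others bid (2): truth gives 0, best alternative gives 0.
Others bid (3): truth gives 0, best alternative gives 0.
Others bid (20): truth gives 0, best alternative gives 0.
In every case the truthful bid is at least as good as any alternative, so it is a dominant strategy.

Yes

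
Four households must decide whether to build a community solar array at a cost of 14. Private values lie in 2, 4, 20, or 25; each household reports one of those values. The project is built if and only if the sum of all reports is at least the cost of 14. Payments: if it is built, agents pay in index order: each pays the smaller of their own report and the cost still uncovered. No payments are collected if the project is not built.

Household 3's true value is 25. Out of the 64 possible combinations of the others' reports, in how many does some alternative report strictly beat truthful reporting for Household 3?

12

Others report (2, 2, 20): truth gives 15; report 2 gives 23 > 15. Violating.
Others report (2, 2, 25): truth gives 15; report 2 gives 23 > 15. Violating.
Others report (2, 4, 4): truth gives 17; report 4 gives 21 > 17. Violating.
Others report (2, 4, 20): truth gives 17; report 2 gives 23 > 17. Violating.
Others report (2, 2, 2): truth gives 15; no alternative beats it.
Others report (2, 2, 4): truth gives 15; no alternative beats it.
(Checking all 64 profiles: 12 have a profitable deviation, 52 do not.)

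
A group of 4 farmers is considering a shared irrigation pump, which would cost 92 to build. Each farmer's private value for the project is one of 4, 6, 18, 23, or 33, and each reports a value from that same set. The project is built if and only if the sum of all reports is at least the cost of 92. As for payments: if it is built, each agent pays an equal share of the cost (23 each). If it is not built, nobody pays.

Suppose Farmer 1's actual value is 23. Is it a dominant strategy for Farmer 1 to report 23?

Check each profile of the others' reports and compare truth against every alternative report.
Others report (4, 4, 4): truth gives 0, best alternative gives 0.
Others report (4, 4, 6): truth gives 0, best alternative gives 0.
Others report (4, 4, 18): truth gives 0, best alternative gives 0.
Others report (4, 4, 23): truth gives 0, best alternative gives 0.
Others report (4, 4, 33): truth gives 0, best alternative gives 0.
Others report (4, 6, 4): truth gives 0, best alternative gives 0.
(Remaining 119 profiles checked similarly; truth is weakly best in each.)
In every case the truthful report is at least as good as any alternative, so it is a dominant strategy.

Yes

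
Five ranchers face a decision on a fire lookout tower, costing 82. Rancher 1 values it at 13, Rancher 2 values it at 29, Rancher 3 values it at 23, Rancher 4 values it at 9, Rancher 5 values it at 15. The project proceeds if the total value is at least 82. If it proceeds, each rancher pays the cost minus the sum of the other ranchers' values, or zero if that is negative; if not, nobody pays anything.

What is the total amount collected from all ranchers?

54

Total value 89 ≥ cost 82, so it is built.
Rancher 1: others sum to 76; max(0, 82 - 76) = 6.
Rancher 2: others sum to 60; max(0, 82 - 60) = 22.
Rancher 3: others sum to 66; max(0, 82 - 66) = 16.
Rancher 4: others sum to 80; max(0, 82 - 80) = 2.
Rancher 5: others sum to 74; max(0, 82 - 74) = 8.
Total collected = 6 + 22 + 16 + 2 + 8 = 54.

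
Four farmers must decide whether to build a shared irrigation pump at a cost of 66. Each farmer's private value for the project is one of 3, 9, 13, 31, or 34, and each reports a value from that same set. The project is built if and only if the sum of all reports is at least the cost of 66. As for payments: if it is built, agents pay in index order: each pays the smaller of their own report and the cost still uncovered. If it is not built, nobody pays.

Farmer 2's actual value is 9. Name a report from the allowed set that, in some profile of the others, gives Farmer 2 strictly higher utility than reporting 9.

Suppose Farmer 1 reports 3, Farmer 3 reports 31 and Farmer 4 reports 31.
Report 9: project built, pays 9, utility 9 - 9 = 0.
Report 3: project built, pays 3, utility 9 - 3 = 6.
So reporting 3 beats truth here (6 > 0).

3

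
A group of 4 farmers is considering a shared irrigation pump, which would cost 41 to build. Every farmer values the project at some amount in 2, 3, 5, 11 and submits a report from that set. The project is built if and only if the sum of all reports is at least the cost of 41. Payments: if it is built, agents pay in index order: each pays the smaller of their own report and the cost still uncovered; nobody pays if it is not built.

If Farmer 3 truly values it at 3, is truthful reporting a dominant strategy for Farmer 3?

Check each profile of the others' reports and compare truth against every alternative report.
Others report (2, 2, 2): truth gives 0, best alternative gives 0.
Others report (2, 2, 3): truth gives 0, best alternative gives 0.
Others report (2, 2, 5): truth gives 0, best alternative gives 0.
Others report (2, 2, 11): truth gives 0, best alternative gives 0.
Others report (2, 3, 2): truth gives 0, best alternative gives 0.
Others report (2, 3, 3): truth gives 0, best alternative gives 0.
(Remaining 58 profiles checked similarly; truth is weakly best in each.)
In every case the truthful report is at least as good as any alternative, so it is a dominant strategy.

Yes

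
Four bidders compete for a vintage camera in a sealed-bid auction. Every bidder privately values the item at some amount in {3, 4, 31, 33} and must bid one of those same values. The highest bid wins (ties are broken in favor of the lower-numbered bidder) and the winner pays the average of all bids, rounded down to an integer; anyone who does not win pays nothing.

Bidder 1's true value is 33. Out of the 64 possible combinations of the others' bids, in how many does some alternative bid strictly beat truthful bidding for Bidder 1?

11

Others bid (3, 3, 3): truth gives 23; bid 3 gives 30 > 23. Violating.
Others bid (3, 3, 4): truth gives 23; bid 4 gives 30 > 23. Violating.
Others bid (3, 4, 3): truth gives 23; bid 4 gives 30 > 23. Violating.
Others bid (3, 4, 4): truth gives 22; bid 4 gives 30 > 22. Violating.
Others bid (3, 3, 31): truth gives 16; no alternative beats it.
Others bid (3, 3, 33): truth gives 15; no alternative beats it.
(Checking all 64 profiles: 11 have a profitable deviation, 53 do not.)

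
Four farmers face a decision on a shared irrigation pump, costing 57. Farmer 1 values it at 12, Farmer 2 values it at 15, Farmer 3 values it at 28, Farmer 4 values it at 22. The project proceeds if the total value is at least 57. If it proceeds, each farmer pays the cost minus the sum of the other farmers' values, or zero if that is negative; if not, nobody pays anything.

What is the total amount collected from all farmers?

10

Total value 77 ≥ cost 57, so it is built.
Farmer 1: others sum to 65; max(0, 57 - 65) = 0.
Farmer 2: others sum to 62; max(0, 57 - 62) = 0.
Farmer 3: others sum to 49; max(0, 57 - 49) = 8.
Farmer 4: others sum to 55; max(0, 57 - 55) = 2.
Total collected = 0 + 0 + 8 + 2 = 10.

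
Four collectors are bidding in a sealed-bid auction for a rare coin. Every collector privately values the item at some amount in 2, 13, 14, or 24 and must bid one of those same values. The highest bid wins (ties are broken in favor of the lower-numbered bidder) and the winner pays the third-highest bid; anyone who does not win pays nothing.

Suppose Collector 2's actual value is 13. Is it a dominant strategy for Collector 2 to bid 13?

No

Consider the case where Collector 1 bids 2, Collector 3 bids 2 and Collector 4 bids 14.
Truthful bid 13: loses, pays 0, utility 0.
Bid 14 instead: wins, pays 2, utility 13 - 2 = 11.
Since 11 > 0, bidding 14 is strictly better here, so truthful bidding is not dominant.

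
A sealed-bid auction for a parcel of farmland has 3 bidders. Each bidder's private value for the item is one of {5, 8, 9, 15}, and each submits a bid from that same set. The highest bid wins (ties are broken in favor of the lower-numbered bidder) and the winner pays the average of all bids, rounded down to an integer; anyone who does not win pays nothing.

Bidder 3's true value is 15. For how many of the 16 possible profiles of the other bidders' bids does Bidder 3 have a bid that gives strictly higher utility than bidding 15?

Others bid (5, 5): truth gives 7; bid 8 gives 9 > 7. Violating.
Others bid (5, 8): truth gives 6; bid 9 gives 8 > 6. Violating.
Others bid (8, 5): truth gives 6; bid 9 gives 8 > 6. Violating.
Others bid (8, 8): truth gives 5; bid 9 gives 7 > 5. Violating.
Others bid (5, 9): truth gives 6; no alternative beats it.
Others bid (5, 15): truth gives 0; no alternative beats it.
(Checking all 16 profiles: 4 have a profitable deviation, 12 do not.)

4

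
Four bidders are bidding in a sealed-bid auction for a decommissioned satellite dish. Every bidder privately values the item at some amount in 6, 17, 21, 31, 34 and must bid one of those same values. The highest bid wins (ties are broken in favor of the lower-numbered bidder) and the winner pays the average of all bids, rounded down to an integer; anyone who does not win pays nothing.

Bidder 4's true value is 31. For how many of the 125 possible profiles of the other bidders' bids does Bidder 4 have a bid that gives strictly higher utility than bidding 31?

Others bid (6, 6, 6): truth gives 19; bid 17 gives 23 > 19. Violating.
Others bid (6, 6, 17): truth gives 16; bid 21 gives 19 > 16. Violating.
Others bid (6, 6, 31): truth gives 0; bid 34 gives 12 > 0. Violating.
Others bid (6, 17, 6): truth gives 16; bid 21 gives 19 > 16. Violating.
Others bid (6, 6, 21): truth gives 15; no alternative beats it.
Others bid (6, 6, 34): truth gives 0; no alternative beats it.
(Checking all 125 profiles: 44 have a profitable deviation, 81 do not.)

44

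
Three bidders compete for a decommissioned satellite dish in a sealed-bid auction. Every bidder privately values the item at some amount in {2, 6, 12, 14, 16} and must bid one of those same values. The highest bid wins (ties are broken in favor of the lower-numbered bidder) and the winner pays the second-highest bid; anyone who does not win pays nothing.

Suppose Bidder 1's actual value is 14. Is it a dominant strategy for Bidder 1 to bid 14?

Yes

Check each profile of the others' bids and compare truth against every alternative bid.
Others bid (2, 2): truth gives 12, best alternative gives 12.
Others bid (2, 6): truth gives 8, best alternative gives 8.
Others bid (6, 2): truth gives 8, best alternative gives 8.
Others bid (6, 6): truth gives 8, best alternative gives 8.
Others bid (2, 12): truth gives 2, best alternative gives 2.
Others bid (6, 12): truth gives 2, best alternative gives 2.
(Remaining 19 profiles checked similarly; truth is weakly best in each.)
In every case the truthful bid is at least as good as any alternative, so it is a dominant strategy.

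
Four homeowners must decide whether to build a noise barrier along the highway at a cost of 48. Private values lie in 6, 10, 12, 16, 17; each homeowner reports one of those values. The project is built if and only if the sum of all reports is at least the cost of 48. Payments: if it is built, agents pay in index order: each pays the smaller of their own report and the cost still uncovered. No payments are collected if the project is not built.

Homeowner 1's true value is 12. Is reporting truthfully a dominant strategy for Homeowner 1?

Consider the case where Homeowner 2 reports 6, Homeowner 3 reports 16 and Homeowner 4 reports 16.
Truthful report 12: project built, pays 12, utility 12 - 12 = 0.
Report 10 instead: project built, pays 10, utility 12 - 10 = 2.
Since 2 > 0, reporting 10 is strictly better here, so truthful reporting is not dominant.

No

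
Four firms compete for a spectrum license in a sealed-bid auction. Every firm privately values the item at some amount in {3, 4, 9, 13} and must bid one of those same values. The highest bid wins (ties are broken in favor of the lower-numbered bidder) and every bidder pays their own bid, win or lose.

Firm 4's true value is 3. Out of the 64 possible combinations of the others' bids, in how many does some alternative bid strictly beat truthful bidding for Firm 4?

Others bid (3, 3, 3): truth gives -3; bid 4 gives -1 > -3. Violating.
Others bid (3, 3, 4): truth gives -3; no alternative beats it.
Others bid (3, 3, 9): truth gives -3; no alternative beats it.
(Checking all 64 profiles: 1 has a profitable deviation, 63 do not.)

1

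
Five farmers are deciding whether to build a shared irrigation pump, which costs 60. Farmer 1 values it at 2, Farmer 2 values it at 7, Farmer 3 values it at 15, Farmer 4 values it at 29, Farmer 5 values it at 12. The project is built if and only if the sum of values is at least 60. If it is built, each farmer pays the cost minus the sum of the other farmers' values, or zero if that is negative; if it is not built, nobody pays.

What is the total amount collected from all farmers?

43

Total value 65 ≥ cost 60, so it is built.
Farmer 1: others sum to 63; max(0, 60 - 63) = 0.
Farmer 2: others sum to 58; max(0, 60 - 58) = 2.
Farmer 3: others sum to 50; max(0, 60 - 50) = 10.
Farmer 4: others sum to 36; max(0, 60 - 36) = 24.
Farmer 5: others sum to 53; max(0, 60 - 53) = 7.
Total collected = 0 + 2 + 10 + 24 + 7 = 43.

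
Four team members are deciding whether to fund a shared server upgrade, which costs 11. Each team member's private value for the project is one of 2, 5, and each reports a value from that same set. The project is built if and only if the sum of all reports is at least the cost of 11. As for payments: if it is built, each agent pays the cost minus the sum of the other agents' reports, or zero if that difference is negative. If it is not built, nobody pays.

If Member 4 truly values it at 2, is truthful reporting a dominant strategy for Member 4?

Check each profile of the others' reports and compare truth against every alternative report.
Others report (2, 2, 2): truth gives 0, best alternative gives -3.
Others report (2, 5, 5): truth gives 2, best alternative gives 2.
Others report (5, 2, 5): truth gives 2, best alternative gives 2.
Others report (5, 5, 2): truth gives 2, best alternative gives 2.
Others report (5, 5, 5): truth gives 2, best alternative gives 2.
Others report (2, 2, 5): truth gives 0, best alternative gives 0.
(Remaining 2 profiles checked similarly; truth is weakly best in each.)
In every case the truthful report is at least as good as any alternative, so it is a dominant strategy.

Yes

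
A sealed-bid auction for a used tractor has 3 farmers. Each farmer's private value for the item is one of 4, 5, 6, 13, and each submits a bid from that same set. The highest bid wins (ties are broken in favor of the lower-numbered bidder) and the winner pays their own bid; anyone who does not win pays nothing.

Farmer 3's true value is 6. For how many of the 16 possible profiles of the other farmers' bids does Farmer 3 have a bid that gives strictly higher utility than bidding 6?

1

Others bid (4, 4): truth gives 0; bid 5 gives 1 > 0. Violating.
Others bid (4, 5): truth gives 0; no alternative beats it.
Others bid (4, 6): truth gives 0; no alternative beats it.
(Checking all 16 profiles: 1 has a profitable deviation, 15 do not.)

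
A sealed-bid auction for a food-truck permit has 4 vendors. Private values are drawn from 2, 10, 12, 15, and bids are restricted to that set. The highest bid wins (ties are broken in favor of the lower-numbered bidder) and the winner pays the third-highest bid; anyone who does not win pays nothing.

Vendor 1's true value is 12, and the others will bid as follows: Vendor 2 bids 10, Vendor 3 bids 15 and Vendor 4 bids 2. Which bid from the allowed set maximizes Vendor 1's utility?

Bid 2: loses, pays 0, utility 0.
Bid 10: loses, pays 0, utility 0.
Bid 12: loses, pays 0, utility 0.
Bid 15: wins, pays 10, utility 12 - 10 = 2.
The best choice is 15 with utility 2.

15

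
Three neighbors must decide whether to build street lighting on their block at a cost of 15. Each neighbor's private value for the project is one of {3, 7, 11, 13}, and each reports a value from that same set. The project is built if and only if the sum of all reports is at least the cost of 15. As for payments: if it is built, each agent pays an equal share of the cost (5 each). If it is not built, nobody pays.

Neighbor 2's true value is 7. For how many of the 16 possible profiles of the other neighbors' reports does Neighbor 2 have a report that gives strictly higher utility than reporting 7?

1

Others report (3, 3): truth gives 0; report 11 gives 2 > 0. Violating.
Others report (3, 7): truth gives 2; no alternative beats it.
Others report (3, 11): truth gives 2; no alternative beats it.
(Checking all 16 profiles: 1 has a profitable deviation, 15 do not.)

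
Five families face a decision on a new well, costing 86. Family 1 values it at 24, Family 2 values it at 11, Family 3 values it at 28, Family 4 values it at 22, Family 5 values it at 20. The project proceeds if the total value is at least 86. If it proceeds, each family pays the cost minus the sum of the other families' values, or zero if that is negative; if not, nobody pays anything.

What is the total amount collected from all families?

Total value 105 ≥ cost 86, so it is built.
Family 1: others sum to 81; max(0, 86 - 81) = 5.
Family 2: others sum to 94; max(0, 86 - 94) = 0.
Family 3: others sum to 77; max(0, 86 - 77) = 9.
Family 4: others sum to 83; max(0, 86 - 83) = 3.
Family 5: others sum to 85; max(0, 86 - 85) = 1.
Total collected = 5 + 0 + 9 + 3 + 1 = 18.

18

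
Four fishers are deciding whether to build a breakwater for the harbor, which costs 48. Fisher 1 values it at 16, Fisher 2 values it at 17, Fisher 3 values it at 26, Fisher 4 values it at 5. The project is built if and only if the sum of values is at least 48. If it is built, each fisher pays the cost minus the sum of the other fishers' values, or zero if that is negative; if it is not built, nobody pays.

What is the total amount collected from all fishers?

11

Total value 64 ≥ cost 48, so it is built.
Fisher 1: others sum to 48; max(0, 48 - 48) = 0.
Fisher 2: others sum to 47; max(0, 48 - 47) = 1.
Fisher 3: others sum to 38; max(0, 48 - 38) = 10.
Fisher 4: others sum to 59; max(0, 48 - 59) = 0.
Total collected = 0 + 1 + 10 + 0 = 11.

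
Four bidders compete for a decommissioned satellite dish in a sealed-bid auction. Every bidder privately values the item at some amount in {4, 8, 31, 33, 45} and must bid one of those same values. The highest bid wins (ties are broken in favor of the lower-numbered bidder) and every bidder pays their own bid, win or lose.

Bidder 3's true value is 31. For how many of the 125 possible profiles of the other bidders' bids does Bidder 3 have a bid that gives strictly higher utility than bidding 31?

Others bid (4, 4, 4): truth gives 0; bid 8 gives 23 > 0. Violating.
Others bid (4, 4, 8): truth gives 0; bid 8 gives 23 > 0. Violating.
Others bid (4, 4, 33): truth gives -31; bid 33 gives -2 > -31. Violating.
Others bid (4, 4, 45): truth gives -31; bid 4 gives -4 > -31. Violating.
Others bid (4, 4, 31): truth gives 0; no alternative beats it.
Others bid (4, 8, 4): truth gives 0; no alternative beats it.
(Checking all 125 profiles: 115 have a profitable deviation, 10 do not.)

115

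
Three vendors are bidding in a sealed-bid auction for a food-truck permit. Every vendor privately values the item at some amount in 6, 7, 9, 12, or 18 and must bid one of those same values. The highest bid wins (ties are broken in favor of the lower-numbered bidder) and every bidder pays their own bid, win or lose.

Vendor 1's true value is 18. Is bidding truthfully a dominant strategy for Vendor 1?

Consider the case where Vendor 2 bids 6 and Vendor 3 bids 6.
Truthful bid 18: wins, pays 18, utility 18 - 18 = 0.
Bid 6 instead: wins, pays 6, utility 18 - 6 = 12.
Since 12 > 0, bidding 6 is strictly better here, so truthful bidding is not dominant.

No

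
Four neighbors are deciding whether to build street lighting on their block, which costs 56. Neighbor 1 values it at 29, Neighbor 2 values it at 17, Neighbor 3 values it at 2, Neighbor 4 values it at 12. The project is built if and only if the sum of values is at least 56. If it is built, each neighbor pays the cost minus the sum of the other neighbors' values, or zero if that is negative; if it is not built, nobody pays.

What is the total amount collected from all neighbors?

46

Total value 60 ≥ cost 56, so it is built.
Neighbor 1: others sum to 31; max(0, 56 - 31) = 25.
Neighbor 2: others sum to 43; max(0, 56 - 43) = 13.
Neighbor 3: others sum to 58; max(0, 56 - 58) = 0.
Neighbor 4: others sum to 48; max(0, 56 - 48) = 8.
Total collected = 25 + 13 + 0 + 8 = 46.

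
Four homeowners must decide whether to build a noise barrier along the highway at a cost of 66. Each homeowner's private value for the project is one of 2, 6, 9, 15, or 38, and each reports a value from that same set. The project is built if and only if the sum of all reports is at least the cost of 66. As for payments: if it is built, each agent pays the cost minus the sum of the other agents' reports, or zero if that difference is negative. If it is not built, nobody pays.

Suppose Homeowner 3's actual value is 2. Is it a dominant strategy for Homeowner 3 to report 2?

Check each profile of the others' reports and compare truth against every alternative report.
Others report (9, 15, 38): truth gives 0, best alternative gives -2.
Others report (9, 38, 15): truth gives 0, best alternative gives -2.
Others report (15, 9, 38): truth gives 0, best alternative gives -2.
Others report (15, 38, 9): truth gives 0, best alternative gives -2.
Others report (38, 9, 15): truth gives 0, best alternative gives -2.
Others report (38, 15, 9): truth gives 0, best alternative gives -2.
(Remaining 119 profiles checked similarly; truth is weakly best in each.)
In every case the truthful report is at least as good as any alternative, so it is a dominant strategy.

Yes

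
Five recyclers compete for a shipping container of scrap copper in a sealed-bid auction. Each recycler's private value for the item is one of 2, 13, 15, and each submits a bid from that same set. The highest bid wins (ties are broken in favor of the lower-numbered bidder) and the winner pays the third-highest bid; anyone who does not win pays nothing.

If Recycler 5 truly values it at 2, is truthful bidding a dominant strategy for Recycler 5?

Yes

Check each profile of the others' bids and compare truth against every alternative bid.
Others bid (2, 2, 2, 2): truth gives 0, best alternative gives 0.
Others bid (2, 2, 2, 13): truth gives 0, best alternative gives 0.
Others bid (2, 2, 2, 15): truth gives 0, best alternative gives 0.
Others bid (2, 2, 13, 2): truth gives 0, best alternative gives 0.
Others bid (2, 2, 13, 13): truth gives 0, best alternative gives 0.
Others bid (2, 2, 13, 15): truth gives 0, best alternative gives 0.
(Remaining 75 profiles checked similarly; truth is weakly best in each.)
In every case the truthful bid is at least as good as any alternative, so it is a dominant strategy.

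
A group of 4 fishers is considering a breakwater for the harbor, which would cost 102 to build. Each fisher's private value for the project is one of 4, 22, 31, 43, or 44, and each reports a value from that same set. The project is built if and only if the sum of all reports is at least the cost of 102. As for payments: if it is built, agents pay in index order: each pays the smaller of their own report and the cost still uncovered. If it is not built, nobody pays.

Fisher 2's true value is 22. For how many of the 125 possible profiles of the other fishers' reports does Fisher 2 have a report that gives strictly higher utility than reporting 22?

Others report (22, 43, 43): truth gives 0; report 4 gives 18 > 0. Violating.
Others report (22, 43, 44): truth gives 0; report 4 gives 18 > 0. Violating.
Others report (22, 44, 43): truth gives 0; report 4 gives 18 > 0. Violating.
Others report (22, 44, 44): truth gives 0; report 4 gives 18 > 0. Violating.
Others report (4, 4, 4): truth gives 0; no alternative beats it.
Others report (4, 4, 22): truth gives 0; no alternative beats it.
(Checking all 125 profiles: 38 have a profitable deviation, 87 do not.)

38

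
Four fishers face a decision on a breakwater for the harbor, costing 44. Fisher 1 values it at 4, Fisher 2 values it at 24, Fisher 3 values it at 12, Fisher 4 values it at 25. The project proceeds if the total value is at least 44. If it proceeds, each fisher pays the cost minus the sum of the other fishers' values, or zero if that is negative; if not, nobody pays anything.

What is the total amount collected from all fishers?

7

Total value 65 ≥ cost 44, so it is built.
Fisher 1: others sum to 61; max(0, 44 - 61) = 0.
Fisher 2: others sum to 41; max(0, 44 - 41) = 3.
Fisher 3: others sum to 53; max(0, 44 - 53) = 0.
Fisher 4: others sum to 40; max(0, 44 - 40) = 4.
Total collected = 0 + 3 + 0 + 4 = 7.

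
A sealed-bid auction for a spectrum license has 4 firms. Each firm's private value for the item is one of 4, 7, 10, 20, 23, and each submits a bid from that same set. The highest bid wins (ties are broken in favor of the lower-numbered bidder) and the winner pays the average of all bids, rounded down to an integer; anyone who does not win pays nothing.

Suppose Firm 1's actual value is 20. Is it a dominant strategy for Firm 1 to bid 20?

Consider the case where Firm 2 bids 4, Firm 3 bids 4 and Firm 4 bids 4.
Truthful bid 20: wins, pays 8, utility 20 - 8 = 12.
Bid 4 instead: wins, pays 4, utility 20 - 4 = 16.
Since 16 > 12, bidding 4 is strictly better here, so truthful bidding is not dominant.

No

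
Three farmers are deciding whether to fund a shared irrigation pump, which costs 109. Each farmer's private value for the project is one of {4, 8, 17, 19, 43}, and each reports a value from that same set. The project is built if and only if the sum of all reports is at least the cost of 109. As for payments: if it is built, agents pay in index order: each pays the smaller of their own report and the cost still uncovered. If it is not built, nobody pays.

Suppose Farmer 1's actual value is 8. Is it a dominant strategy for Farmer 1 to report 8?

Check each profile of the others' reports and compare truth against every alternative report.
Others report (4, 4): truth gives 0, best alternative gives 0.
Others report (4, 8): truth gives 0, best alternative gives 0.
Others report (4, 17): truth gives 0, best alternative gives 0.
Others report (4, 19): truth gives 0, best alternative gives 0.
Others report (4, 43): truth gives 0, best alternative gives 0.
Others report (8, 4): truth gives 0, best alternative gives 0.
(Remaining 19 profiles checked similarly; truth is weakly best in each.)
In every case the truthful report is at least as good as any alternative, so it is a dominant strategy.

Yes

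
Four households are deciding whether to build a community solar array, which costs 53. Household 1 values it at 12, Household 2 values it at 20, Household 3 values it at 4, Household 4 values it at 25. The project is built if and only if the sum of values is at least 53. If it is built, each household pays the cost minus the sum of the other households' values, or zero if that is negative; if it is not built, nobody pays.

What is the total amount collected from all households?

33

Total value 61 ≥ cost 53, so it is built.
Household 1: others sum to 49; max(0, 53 - 49) = 4.
Household 2: others sum to 41; max(0, 53 - 41) = 12.
Household 3: others sum to 57; max(0, 53 - 57) = 0.
Household 4: others sum to 36; max(0, 53 - 36) = 17.
Total collected = 4 + 12 + 0 + 17 = 33.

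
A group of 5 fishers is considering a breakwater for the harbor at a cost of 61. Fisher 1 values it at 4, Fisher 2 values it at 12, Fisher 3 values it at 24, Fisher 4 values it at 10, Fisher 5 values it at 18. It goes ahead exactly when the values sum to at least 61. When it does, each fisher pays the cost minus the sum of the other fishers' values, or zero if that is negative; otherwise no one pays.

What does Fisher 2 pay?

5

Total value 68 ≥ cost 61, so the project is built.
The other fishers' values sum to 56.
Cost minus that sum is 61 - 56 = 5.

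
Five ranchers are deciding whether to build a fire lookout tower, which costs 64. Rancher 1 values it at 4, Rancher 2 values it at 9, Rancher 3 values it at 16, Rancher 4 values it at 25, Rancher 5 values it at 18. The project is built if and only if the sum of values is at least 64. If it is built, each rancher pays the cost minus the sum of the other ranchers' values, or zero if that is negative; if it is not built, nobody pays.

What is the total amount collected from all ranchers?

36

Total value 72 ≥ cost 64, so it is built.
Rancher 1: others sum to 68; max(0, 64 - 68) = 0.
Rancher 2: others sum to 63; max(0, 64 - 63) = 1.
Rancher 3: others sum to 56; max(0, 64 - 56) = 8.
Rancher 4: others sum to 47; max(0, 64 - 47) = 17.
Rancher 5: others sum to 54; max(0, 64 - 54) = 10.
Total collected = 0 + 1 + 8 + 17 + 10 = 36.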